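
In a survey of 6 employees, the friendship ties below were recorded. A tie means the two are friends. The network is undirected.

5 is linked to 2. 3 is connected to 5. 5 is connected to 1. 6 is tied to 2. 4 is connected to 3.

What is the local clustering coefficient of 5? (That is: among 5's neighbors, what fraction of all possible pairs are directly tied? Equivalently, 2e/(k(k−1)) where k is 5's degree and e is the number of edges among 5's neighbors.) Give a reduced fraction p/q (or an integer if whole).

5's neighbors: 1, 2, and 3 (k = 3).
Possible neighbor pairs: C(3,2) = 3. Edges among them: none → e = 0.
Clustering(5) = 0/3 = 0.

0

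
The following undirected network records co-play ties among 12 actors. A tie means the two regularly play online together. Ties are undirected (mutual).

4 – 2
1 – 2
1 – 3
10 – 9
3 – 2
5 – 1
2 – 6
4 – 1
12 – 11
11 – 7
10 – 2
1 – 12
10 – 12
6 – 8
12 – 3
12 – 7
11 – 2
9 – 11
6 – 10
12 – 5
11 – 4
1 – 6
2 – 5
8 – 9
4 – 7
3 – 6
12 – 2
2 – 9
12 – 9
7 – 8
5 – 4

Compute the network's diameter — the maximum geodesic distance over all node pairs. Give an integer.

3

Eccentricity of each node (its greatest distance to any other): 1:2, 2:2, 3:2, 4:2, 5:3, 6:2, 7:2, 8:3, 9:2, 10:2, 11:2, 12:2.
The maximum eccentricity is 3, realized for instance by the pair 8–5 via 8 – 9 – 12 – 5. So the diameter is 3.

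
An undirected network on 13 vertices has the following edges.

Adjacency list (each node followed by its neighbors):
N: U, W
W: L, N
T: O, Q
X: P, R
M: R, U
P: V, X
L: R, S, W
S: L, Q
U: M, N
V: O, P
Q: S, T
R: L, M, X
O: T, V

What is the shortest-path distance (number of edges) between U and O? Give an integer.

One shortest route is U – M – R – X – P – V – O, which uses 6 edges, and at distance 5 from U we only reach {Q, V}, which does not include O. So d(U,O) = 6.

6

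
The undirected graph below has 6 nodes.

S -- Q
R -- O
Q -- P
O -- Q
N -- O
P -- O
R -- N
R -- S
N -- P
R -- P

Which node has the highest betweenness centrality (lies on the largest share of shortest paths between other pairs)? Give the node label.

Unnormalized betweenness of each node: N:0, O:5/6, P:5/6, Q:1, R:2, S:1/3.
R has the largest value, 2, making it the main broker — the node through which the most shortest paths run.

R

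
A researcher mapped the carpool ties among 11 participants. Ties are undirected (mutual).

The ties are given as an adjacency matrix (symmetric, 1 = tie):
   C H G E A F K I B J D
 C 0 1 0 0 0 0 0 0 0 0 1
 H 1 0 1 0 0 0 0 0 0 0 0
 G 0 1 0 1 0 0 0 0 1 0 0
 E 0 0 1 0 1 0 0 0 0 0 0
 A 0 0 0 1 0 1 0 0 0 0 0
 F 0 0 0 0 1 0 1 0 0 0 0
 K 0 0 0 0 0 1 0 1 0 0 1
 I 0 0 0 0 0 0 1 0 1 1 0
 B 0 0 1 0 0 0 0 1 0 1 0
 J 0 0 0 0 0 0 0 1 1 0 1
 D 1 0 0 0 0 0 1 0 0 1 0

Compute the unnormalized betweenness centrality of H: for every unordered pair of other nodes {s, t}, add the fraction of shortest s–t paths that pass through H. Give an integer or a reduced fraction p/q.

23/6

Pairs whose geodesics pass through H — C–G: 1; C–E: 1; C–A: 1/2; C–B: 1/2; G–D: 1/2; E–D: 1/3.
All other pairs contribute 0.
Summing the contributions gives betweenness(H) = 23/6.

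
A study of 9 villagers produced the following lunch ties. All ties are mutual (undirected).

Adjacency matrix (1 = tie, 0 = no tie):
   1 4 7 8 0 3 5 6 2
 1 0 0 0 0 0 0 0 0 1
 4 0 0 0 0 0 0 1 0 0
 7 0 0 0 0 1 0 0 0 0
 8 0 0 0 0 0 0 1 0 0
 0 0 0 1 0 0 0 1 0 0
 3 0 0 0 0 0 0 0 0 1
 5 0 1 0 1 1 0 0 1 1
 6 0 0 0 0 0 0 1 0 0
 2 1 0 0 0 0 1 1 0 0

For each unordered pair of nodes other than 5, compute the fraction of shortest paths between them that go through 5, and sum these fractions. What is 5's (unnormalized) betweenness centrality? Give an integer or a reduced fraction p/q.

24

Pairs whose geodesics pass through 5 — 1–4: 1; 1–7: 1; 1–8: 1; 1–0: 1; 1–6: 1; 4–7: 1; 4–8: 1; 4–0: 1; 4–3: 1; 4–6: 1; 4–2: 1; 7–8: 1; 7–3: 1; 7–6: 1 … (+10 more pairs).
All other pairs contribute 0.
Summing the contributions gives betweenness(5) = 24.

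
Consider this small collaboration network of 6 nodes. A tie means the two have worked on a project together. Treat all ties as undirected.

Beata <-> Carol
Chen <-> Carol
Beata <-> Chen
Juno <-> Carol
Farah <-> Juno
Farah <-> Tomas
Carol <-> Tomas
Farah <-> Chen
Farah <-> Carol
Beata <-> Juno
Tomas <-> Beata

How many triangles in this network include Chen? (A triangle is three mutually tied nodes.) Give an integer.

2

Chen's neighbors: Beata, Carol, and Farah.
Neighbor pairs that are themselves tied: Chen–Beata–Carol; Chen–Carol–Farah. Each forms one triangle with Chen, for 2 in total.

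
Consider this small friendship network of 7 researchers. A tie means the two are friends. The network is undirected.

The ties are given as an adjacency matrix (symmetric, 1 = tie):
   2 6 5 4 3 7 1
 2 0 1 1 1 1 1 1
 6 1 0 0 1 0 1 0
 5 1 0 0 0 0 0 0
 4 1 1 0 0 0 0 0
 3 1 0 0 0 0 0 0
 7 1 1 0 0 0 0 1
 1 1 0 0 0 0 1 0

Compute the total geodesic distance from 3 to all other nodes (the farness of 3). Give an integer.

Distances from 3: 1:2, 2:1, 4:2, 5:2, 6:2, 7:2.
Sum = 2 + 1 + 2 + 2 + 2 + 2 = 11.

11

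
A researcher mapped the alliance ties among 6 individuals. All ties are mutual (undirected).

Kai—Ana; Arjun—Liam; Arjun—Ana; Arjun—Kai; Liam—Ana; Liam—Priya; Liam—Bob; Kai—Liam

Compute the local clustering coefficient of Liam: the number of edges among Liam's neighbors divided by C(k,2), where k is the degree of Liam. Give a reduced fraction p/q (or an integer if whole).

3/10

Liam's neighbors: Ana, Arjun, Bob, Kai, and Priya (k = 5).
Possible neighbor pairs: C(5,2) = 10. Edges among them: Ana–Arjun, Ana–Kai, Arjun–Kai → e = 3.
Clustering(Liam) = 3/10.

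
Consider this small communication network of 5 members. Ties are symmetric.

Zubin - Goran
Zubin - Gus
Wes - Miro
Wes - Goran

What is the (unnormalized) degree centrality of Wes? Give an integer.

Wes is directly tied to Goran and Miro. That is 2 neighbors, so the degree of Wes is 2.

2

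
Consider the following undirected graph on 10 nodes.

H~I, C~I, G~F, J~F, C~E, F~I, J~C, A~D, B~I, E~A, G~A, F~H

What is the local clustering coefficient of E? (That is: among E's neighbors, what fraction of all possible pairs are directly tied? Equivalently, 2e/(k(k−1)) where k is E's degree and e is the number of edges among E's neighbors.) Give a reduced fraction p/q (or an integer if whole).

E's neighbors: A and C (k = 2).
Possible neighbor pairs: C(2,2) = 1. Edges among them: none → e = 0.
Clustering(E) = 0/1.

0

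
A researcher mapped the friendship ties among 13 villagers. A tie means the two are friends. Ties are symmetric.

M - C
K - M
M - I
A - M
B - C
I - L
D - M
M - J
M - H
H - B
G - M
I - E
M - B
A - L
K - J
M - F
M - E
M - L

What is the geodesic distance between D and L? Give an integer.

One shortest route is D – M – L, which uses 2 edges, and D and L are not directly tied, so nothing shorter exists. So d(D,L) = 2.

2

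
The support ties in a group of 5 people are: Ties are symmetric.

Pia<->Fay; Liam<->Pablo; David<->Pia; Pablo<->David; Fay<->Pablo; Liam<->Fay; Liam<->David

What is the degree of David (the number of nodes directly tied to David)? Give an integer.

David is directly tied to Liam, Pablo, and Pia. That is 3 neighbors, so the degree of David is 3.

3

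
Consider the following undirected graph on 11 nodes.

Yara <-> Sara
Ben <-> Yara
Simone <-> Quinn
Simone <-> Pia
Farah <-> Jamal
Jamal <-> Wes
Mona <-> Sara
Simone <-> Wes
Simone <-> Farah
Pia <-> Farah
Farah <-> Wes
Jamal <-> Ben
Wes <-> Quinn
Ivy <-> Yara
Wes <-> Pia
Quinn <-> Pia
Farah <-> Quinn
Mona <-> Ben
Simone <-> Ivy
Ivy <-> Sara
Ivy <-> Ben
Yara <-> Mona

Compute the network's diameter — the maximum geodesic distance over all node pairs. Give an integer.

Eccentricity of each node (its greatest distance to any other): Ben:3, Farah:3, Ivy:2, Jamal:3, Mona:4, Pia:4, Quinn:4, Sara:3, Simone:3, Wes:3, Yara:3.
The maximum eccentricity is 4, realized for instance by the pair Quinn–Mona via Quinn – Simone – Ivy – Ben – Mona. So the diameter is 4.

4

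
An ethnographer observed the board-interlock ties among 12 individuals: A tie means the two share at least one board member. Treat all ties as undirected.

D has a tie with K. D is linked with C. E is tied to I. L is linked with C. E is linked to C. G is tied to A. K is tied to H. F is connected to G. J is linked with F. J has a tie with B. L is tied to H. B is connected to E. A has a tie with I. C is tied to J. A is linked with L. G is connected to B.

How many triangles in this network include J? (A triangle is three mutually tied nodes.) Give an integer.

J's neighbors are B, C, and F, but none of them are tied to each other, so no triangle contains J.

0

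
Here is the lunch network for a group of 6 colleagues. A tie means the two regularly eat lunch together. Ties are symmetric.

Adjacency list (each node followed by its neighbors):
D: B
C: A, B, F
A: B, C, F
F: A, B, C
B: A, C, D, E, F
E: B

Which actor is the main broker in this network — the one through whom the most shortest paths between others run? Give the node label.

Unnormalized betweenness of each node: A:0, B:7, C:0, D:0, E:0, F:0.
B has the largest value, 7, making it the main broker — the node through which the most shortest paths run.

B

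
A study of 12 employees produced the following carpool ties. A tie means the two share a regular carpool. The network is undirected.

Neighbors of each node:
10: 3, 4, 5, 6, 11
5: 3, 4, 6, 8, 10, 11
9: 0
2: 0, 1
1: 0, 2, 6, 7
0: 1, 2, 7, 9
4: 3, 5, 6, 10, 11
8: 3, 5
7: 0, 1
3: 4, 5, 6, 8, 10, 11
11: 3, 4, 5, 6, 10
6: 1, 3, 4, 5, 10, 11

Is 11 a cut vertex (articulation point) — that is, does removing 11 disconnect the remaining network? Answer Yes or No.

No

Even without 11, every remaining node can still reach every other (the residual graph is connected), so 11 is not a cut vertex.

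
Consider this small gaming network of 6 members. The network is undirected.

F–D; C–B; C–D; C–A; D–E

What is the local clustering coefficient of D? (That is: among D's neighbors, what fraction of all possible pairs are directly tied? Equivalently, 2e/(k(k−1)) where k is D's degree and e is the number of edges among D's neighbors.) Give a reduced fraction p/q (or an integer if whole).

0

D's neighbors: C, E, and F (k = 3).
Possible neighbor pairs: C(3,2) = 3. Edges among them: none → e = 0.
Clustering(D) = 0/3 = 0.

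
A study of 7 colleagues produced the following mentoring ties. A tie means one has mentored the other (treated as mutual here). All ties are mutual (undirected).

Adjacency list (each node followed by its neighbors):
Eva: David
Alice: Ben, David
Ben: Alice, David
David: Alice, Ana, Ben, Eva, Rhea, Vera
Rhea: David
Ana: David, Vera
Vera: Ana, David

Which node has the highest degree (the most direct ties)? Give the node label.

David

Degrees — Alice:2, Ana:2, Ben:2, David:6, Eva:1, Rhea:1, Vera:2.
The maximum is 6, attained only by David.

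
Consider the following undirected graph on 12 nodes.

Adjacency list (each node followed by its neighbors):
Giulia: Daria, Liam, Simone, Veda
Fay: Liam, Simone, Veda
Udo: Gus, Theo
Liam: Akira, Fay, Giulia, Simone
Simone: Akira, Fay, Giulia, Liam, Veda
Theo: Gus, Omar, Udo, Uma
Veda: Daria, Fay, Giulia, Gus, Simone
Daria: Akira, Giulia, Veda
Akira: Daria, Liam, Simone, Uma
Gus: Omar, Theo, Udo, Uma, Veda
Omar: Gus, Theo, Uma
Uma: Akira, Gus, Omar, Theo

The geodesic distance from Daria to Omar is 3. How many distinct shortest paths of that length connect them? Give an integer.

2

The shortest distance is 3. The length-3 paths are: Daria–Veda–Gus–Omar; Daria–Akira–Uma–Omar.
That gives 2 distinct shortest paths.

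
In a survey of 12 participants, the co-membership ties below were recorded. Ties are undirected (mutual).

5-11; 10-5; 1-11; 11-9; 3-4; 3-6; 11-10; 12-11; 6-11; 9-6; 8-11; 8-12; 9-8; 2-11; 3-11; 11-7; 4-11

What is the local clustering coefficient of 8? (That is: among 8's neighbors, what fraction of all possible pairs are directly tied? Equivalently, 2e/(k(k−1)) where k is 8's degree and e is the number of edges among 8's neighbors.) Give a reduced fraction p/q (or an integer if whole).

8's neighbors: 9, 11, and 12 (k = 3).
Possible neighbor pairs: C(3,2) = 3. Edges among them: 9–11, 11–12 → e = 2.
Clustering(8) = 2/3.

2/3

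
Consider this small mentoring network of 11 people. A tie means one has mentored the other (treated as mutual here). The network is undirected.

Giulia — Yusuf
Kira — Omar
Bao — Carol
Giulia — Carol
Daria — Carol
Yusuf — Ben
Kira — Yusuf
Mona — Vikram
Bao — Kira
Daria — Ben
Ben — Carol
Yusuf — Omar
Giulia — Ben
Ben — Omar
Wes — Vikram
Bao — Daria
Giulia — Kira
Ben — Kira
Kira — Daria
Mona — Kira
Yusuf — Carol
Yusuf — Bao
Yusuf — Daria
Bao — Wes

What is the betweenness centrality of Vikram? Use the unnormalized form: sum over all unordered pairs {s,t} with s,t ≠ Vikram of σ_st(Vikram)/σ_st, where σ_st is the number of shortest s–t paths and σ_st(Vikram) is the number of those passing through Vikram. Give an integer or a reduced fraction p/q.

1

Pairs whose geodesics pass through Vikram — Mona–Wes: 1.
All other pairs contribute 0.
Summing the contributions gives betweenness(Vikram) = 1.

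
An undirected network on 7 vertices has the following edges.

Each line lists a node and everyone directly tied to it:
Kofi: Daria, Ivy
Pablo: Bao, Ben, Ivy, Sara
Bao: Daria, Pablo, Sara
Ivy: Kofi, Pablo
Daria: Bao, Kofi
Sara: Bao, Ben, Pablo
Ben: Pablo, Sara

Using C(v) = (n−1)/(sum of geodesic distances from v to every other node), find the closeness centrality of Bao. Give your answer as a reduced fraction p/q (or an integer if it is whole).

2/3

Distances from Bao: Ben:2, Daria:1, Ivy:2, Kofi:2, Pablo:1, Sara:1. Sum = 9.
n = 7, so closeness = 6/9 = 2/3.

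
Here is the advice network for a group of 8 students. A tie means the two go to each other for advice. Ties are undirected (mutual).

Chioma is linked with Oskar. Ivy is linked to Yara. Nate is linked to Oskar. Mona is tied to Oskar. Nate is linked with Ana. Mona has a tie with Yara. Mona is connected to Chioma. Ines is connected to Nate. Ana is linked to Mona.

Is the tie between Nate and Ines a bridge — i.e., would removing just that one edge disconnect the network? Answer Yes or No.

Without the Nate–Ines edge there is no alternate route between Nate and Ines, so the network disconnects. It is a bridge.

Yes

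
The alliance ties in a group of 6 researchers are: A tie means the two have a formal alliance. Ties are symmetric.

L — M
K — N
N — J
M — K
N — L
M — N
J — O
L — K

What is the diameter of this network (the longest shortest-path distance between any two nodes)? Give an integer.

Eccentricity of each node (its greatest distance to any other): J:2, K:3, L:3, M:3, N:2, O:3.
The maximum eccentricity is 3, realized for instance by the pair O–M via O – J – N – M. So the diameter is 3.

3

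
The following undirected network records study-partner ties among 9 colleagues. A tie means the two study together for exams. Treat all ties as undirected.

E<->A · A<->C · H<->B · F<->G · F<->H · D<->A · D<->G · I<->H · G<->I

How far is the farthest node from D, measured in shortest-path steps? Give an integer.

4

Distances from D: A:1, B:4, C:2, E:2, F:2, G:1, H:3, I:2.
The largest is 4 (to B), so the eccentricity of D is 4.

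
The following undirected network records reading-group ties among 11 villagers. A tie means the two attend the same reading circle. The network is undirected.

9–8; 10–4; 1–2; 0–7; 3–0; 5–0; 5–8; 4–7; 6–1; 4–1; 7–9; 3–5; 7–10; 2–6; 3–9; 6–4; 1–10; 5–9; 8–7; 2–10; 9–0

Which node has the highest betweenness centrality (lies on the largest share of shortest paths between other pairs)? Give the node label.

7

Unnormalized betweenness of each node: 0:5, 1:2/3, 2:1/3, 3:0, 4:28/3, 5:5/6, 6:1/3, 7:76/3, 8:2, 9:35/6, 10:28/3.
7 has the largest value, 76/3, making it the main broker — the node through which the most shortest paths run.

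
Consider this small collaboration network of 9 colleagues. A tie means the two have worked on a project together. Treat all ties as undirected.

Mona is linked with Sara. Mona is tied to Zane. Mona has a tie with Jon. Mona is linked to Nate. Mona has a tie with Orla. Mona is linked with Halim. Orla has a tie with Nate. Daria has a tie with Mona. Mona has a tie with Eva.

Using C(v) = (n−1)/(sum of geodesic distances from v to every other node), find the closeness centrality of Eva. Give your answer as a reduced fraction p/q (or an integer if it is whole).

Distances from Eva: Daria:2, Halim:2, Jon:2, Mona:1, Nate:2, Orla:2, Sara:2, Zane:2. Sum = 15.
n = 9, so closeness = 8/15.

8/15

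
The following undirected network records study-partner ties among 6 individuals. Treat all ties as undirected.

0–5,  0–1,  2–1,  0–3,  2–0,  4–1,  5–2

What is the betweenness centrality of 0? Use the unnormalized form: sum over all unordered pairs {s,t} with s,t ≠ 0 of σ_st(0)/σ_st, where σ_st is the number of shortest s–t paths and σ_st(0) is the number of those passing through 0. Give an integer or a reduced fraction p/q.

5

Pairs whose geodesics pass through 0 — 3–4: 1; 3–1: 1; 3–5: 1; 3–2: 1; 4–5: 1/2; 1–5: 1/2.
All other pairs contribute 0.
Summing the contributions gives betweenness(0) = 5.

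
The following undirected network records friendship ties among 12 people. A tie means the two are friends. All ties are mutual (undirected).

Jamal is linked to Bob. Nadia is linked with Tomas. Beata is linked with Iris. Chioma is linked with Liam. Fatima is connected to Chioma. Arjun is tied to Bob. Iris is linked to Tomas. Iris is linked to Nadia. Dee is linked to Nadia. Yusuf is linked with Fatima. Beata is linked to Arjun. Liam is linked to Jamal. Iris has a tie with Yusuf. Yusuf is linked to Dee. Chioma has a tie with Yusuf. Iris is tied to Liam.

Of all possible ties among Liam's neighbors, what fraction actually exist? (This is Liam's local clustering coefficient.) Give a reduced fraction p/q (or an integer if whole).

Liam's neighbors: Chioma, Iris, and Jamal (k = 3).
Possible neighbor pairs: C(3,2) = 3. Edges among them: none → e = 0.
Clustering(Liam) = 0/3 = 0.

0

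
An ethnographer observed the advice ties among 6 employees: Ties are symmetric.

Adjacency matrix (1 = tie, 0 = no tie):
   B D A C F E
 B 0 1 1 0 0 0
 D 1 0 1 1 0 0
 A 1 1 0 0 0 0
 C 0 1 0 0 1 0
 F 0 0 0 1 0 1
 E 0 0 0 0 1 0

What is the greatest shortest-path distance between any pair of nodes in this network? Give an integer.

4

Eccentricity of each node (its greatest distance to any other): A:4, B:4, C:2, D:3, E:4, F:3.
The maximum eccentricity is 4, realized for instance by the pair B–E via B – D – C – F – E. So the diameter is 4.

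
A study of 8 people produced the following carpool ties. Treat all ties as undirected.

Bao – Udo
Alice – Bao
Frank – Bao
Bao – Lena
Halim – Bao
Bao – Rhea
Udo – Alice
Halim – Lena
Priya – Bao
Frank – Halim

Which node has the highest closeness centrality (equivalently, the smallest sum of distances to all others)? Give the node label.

Bao

Farness (sum of distances to all others) for each node — Alice:12, Bao:7, Frank:12, Halim:11, Lena:12, Priya:13, Rhea:13, Udo:12.
The smallest farness is 7, for Bao, so Bao has the highest closeness.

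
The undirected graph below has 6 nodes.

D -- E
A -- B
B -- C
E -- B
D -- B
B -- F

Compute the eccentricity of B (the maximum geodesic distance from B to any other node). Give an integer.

1

Distances from B: A:1, C:1, D:1, E:1, F:1.
The largest is 1 (to E, C, A, F, and D), so the eccentricity of B is 1.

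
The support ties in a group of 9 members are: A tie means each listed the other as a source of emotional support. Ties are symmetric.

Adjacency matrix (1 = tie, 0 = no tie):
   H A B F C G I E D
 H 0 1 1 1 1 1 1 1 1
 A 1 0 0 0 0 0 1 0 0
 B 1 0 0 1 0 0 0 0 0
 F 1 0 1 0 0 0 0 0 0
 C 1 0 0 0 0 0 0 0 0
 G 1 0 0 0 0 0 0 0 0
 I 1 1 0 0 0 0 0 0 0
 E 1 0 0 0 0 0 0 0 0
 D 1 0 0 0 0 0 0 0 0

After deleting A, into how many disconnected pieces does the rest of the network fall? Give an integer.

1

A's neighbors (H and I) remain reachable from one another through other ties, so the rest of the network stays in one piece.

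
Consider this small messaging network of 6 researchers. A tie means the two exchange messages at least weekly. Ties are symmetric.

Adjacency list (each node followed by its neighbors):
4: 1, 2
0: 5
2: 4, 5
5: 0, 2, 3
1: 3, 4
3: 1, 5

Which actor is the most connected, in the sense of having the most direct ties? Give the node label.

5

Degrees — 0:1, 1:2, 2:2, 3:2, 4:2, 5:3.
The maximum is 3, attained only by 5.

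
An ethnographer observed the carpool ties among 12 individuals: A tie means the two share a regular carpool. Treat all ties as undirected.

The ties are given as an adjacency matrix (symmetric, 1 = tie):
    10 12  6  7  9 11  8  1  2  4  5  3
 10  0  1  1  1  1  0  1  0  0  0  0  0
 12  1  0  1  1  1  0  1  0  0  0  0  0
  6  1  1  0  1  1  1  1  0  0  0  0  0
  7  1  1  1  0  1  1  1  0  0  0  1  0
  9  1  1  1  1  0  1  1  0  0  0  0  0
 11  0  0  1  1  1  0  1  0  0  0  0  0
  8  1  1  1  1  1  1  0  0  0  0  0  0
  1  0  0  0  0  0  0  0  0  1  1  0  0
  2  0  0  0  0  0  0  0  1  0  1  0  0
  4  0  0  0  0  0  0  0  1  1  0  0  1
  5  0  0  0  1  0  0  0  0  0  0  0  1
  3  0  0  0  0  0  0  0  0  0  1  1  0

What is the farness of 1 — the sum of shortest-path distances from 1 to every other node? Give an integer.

Distances from 1: 2:1, 3:2, 4:1, 5:3, 6:5, 7:4, 8:5, 9:5, 10:5, 11:5, 12:5.
Sum = 1 + 2 + 1 + 3 + 5 + 4 + 5 + 5 + 5 + 5 + 5 = 41.

41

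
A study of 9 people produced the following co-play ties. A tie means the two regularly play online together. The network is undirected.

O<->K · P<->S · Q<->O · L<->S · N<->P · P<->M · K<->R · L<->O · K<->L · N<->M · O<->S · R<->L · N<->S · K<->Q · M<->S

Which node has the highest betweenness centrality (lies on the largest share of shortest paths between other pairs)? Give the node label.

S

Unnormalized betweenness of each node: K:2, L:13/2, M:0, N:0, O:13/2, P:0, Q:0, R:0, S:15.
S has the largest value, 15, making it the main broker — the node through which the most shortest paths run.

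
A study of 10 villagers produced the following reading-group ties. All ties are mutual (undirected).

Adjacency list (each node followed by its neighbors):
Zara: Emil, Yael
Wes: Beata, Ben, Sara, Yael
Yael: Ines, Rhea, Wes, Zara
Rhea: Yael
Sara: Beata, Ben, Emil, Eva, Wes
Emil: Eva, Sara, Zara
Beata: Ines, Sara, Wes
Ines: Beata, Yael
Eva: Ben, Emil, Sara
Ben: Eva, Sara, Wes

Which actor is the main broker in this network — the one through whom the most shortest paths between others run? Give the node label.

Yael

Unnormalized betweenness of each node: Beata:11/3, Ben:7/6, Emil:11/3, Eva:5/6, Ines:4/3, Rhea:0, Sara:23/3, Wes:49/6, Yael:37/3, Zara:19/6.
Yael has the largest value, 37/3, making it the main broker — the node through which the most shortest paths run.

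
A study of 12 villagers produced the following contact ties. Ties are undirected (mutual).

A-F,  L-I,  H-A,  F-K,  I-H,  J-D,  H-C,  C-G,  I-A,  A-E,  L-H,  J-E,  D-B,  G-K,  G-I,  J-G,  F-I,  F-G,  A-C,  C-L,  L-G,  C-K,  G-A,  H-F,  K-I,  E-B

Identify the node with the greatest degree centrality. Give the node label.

G

Degrees — A:6, B:2, C:5, D:2, E:3, F:5, G:7, H:5, I:6, J:3, K:4, L:4.
The maximum is 7, attained only by G.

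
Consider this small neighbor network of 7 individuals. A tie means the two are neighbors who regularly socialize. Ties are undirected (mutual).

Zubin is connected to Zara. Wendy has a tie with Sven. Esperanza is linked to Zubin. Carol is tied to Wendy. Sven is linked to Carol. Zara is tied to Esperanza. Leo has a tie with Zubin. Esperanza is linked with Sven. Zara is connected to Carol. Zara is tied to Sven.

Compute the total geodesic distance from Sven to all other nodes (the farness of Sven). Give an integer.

9

Distances from Sven: Carol:1, Esperanza:1, Leo:3, Wendy:1, Zara:1, Zubin:2.
Sum = 1 + 1 + 3 + 1 + 1 + 2 = 9.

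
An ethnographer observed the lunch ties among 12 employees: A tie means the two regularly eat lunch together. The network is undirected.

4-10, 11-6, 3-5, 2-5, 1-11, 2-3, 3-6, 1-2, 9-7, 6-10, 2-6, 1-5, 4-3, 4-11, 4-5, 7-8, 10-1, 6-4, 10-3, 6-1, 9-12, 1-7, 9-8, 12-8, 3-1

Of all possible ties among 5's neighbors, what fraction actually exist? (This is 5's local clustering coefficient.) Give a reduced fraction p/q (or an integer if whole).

2/3

5's neighbors: 1, 2, 3, and 4 (k = 4).
Possible neighbor pairs: C(4,2) = 6. Edges among them: 1–2, 1–3, 2–3, 3–4 → e = 4.
Clustering(5) = 4/6 = 2/3.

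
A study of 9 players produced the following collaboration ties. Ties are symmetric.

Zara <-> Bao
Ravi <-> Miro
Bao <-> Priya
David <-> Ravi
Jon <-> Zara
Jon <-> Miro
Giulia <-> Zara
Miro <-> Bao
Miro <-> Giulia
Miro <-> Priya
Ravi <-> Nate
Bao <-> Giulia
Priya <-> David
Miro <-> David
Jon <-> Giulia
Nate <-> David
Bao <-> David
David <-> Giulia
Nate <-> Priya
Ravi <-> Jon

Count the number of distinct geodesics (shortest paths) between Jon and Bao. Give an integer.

The shortest distance is 2. The length-2 paths are: Jon–Miro–Bao; Jon–Zara–Bao; Jon–Giulia–Bao.
That gives 3 distinct shortest paths.

3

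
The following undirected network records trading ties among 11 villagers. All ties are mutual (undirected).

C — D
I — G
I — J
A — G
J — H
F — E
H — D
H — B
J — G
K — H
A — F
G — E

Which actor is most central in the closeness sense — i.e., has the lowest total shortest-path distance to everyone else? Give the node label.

J

Farness (sum of distances to all others) for each node — A:28, B:29, C:36, D:27, E:28, F:35, G:21, H:20, I:24, J:19, K:29.
The smallest farness is 19, for J, so J has the highest closeness.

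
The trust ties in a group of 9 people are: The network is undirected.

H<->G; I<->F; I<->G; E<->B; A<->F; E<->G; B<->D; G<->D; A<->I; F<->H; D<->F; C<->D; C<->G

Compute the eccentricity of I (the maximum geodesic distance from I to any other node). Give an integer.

3

Distances from I: A:1, B:3, C:2, D:2, E:2, F:1, G:1, H:2.
The largest is 3 (to B), so the eccentricity of I is 3.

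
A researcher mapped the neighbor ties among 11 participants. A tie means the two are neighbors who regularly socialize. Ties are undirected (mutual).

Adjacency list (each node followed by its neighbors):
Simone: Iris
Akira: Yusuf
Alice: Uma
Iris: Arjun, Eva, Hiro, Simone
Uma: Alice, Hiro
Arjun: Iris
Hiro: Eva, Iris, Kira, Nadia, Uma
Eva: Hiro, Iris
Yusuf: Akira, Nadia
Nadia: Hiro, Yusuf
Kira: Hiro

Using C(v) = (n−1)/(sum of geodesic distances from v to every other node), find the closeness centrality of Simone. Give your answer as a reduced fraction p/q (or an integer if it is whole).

Distances from Simone: Akira:5, Alice:4, Arjun:2, Eva:2, Hiro:2, Iris:1, Kira:3, Nadia:3, Uma:3, Yusuf:4. Sum = 29.
n = 11, so closeness = 10/29.

10/29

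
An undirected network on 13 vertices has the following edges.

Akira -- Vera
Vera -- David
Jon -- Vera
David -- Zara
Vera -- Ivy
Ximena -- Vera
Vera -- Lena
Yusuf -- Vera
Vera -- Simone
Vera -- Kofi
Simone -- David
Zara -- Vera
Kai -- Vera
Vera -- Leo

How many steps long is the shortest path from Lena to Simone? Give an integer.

2

One shortest route is Lena – Vera – Simone, which uses 2 edges, and Lena and Simone are not directly tied, so nothing shorter exists. So d(Lena,Simone) = 2.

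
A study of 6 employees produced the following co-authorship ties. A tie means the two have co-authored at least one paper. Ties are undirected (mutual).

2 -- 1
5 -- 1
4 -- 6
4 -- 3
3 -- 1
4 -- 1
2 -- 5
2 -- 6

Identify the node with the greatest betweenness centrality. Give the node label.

1

Unnormalized betweenness of each node: 1:7/2, 2:3/2, 3:0, 4:3/2, 5:0, 6:1/2.
1 has the largest value, 7/2, making it the main broker — the node through which the most shortest paths run.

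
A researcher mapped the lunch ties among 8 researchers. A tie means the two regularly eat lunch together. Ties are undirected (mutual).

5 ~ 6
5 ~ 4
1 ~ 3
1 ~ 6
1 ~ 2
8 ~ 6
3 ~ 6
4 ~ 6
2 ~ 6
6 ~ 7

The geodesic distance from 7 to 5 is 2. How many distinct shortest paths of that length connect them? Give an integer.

1

The shortest distance is 2, and the only length-2 path is 7–6–5. So there is exactly 1 shortest path.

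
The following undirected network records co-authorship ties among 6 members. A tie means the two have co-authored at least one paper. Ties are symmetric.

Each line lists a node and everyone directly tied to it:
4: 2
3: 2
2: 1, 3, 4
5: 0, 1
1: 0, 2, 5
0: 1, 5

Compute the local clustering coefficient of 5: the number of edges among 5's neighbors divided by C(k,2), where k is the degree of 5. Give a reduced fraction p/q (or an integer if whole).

5's neighbors: 0 and 1 (k = 2).
Possible neighbor pairs: C(2,2) = 1. Edges among them: 0–1 → e = 1.
Clustering(5) = 1/1.

1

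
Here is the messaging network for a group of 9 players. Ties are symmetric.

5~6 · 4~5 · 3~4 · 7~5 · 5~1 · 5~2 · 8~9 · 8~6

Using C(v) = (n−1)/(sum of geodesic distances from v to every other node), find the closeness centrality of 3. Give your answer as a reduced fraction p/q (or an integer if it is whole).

Distances from 3: 1:3, 2:3, 4:1, 5:2, 6:3, 7:3, 8:4, 9:5. Sum = 24.
n = 9, so closeness = 8/24 = 1/3.

1/3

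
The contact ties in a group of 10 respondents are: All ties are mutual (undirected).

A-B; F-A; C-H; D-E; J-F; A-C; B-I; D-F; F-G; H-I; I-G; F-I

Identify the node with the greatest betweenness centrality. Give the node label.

Unnormalized betweenness of each node: A:15/2, B:1/2, C:1, D:8, E:0, F:22, G:0, H:3/2, I:19/2, J:0.
F has the largest value, 22, making it the main broker — the node through which the most shortest paths run.

F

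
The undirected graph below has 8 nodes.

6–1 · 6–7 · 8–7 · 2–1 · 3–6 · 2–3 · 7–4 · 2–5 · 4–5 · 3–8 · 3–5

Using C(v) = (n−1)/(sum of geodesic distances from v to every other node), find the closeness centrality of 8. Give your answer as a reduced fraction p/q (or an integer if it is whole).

7/13

Distances from 8: 1:3, 2:2, 3:1, 4:2, 5:2, 6:2, 7:1. Sum = 13.
n = 8, so closeness = 7/13.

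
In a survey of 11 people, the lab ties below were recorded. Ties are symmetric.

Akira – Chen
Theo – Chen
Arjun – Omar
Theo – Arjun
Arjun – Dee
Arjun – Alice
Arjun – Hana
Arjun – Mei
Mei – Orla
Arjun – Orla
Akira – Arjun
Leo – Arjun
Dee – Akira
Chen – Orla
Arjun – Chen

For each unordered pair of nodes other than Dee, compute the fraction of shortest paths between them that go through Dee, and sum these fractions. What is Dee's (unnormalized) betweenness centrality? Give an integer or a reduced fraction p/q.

No shortest path between any pair of other nodes passes through Dee.
Summing the contributions gives betweenness(Dee) = 0.

0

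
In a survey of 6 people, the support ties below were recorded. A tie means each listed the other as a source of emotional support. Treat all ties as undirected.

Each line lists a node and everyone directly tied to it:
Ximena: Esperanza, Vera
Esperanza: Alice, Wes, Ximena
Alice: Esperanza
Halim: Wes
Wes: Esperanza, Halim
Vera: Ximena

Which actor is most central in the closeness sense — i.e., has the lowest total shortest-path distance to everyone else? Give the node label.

Farness (sum of distances to all others) for each node — Alice:11, Esperanza:7, Halim:13, Vera:13, Wes:9, Ximena:9.
The smallest farness is 7, for Esperanza, so Esperanza has the highest closeness.

Esperanza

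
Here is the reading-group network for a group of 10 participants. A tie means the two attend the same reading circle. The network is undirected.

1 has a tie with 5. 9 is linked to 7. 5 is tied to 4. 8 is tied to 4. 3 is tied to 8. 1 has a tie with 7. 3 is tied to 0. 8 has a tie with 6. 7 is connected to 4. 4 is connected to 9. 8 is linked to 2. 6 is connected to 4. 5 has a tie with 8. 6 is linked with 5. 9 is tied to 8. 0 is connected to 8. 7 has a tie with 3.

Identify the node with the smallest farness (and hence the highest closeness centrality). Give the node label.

Farness (sum of distances to all others) for each node — 0:17, 1:18, 2:19, 3:15, 4:13, 5:14, 6:15, 7:15, 8:11, 9:15.
The smallest farness is 11, for 8, so 8 has the highest closeness.

8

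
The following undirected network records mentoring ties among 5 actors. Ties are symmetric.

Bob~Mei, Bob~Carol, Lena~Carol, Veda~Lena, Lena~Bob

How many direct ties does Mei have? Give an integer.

Mei is directly tied to Bob. That is 1 neighbor, so the degree of Mei is 1.

1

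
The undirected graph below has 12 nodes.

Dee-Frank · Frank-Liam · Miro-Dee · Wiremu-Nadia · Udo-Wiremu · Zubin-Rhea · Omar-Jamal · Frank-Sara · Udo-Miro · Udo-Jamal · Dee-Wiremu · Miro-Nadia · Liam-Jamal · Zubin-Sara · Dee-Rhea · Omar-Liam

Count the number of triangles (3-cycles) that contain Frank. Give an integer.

0

Frank's neighbors are Dee, Liam, and Sara, but none of them are tied to each other, so no triangle contains Frank.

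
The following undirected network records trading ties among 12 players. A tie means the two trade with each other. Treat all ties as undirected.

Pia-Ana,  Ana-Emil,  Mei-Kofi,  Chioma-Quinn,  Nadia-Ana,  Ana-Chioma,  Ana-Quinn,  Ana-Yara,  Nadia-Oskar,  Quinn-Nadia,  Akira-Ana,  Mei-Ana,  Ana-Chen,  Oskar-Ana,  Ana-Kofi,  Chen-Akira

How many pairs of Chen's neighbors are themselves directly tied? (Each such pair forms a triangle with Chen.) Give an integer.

Chen's neighbors: Akira and Ana.
Neighbor pairs that are themselves tied: Chen–Akira–Ana. Each forms one triangle with Chen, for 1 in total.

1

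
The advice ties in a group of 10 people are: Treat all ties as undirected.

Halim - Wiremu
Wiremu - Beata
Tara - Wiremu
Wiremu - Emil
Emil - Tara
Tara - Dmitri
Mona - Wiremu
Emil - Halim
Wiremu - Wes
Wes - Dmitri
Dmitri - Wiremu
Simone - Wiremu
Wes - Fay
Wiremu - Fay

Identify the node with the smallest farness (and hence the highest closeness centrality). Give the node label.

Farness (sum of distances to all others) for each node — Beata:17, Dmitri:15, Emil:15, Fay:16, Halim:16, Mona:17, Simone:17, Tara:15, Wes:15, Wiremu:9.
The smallest farness is 9, for Wiremu, so Wiremu has the highest closeness.

Wiremu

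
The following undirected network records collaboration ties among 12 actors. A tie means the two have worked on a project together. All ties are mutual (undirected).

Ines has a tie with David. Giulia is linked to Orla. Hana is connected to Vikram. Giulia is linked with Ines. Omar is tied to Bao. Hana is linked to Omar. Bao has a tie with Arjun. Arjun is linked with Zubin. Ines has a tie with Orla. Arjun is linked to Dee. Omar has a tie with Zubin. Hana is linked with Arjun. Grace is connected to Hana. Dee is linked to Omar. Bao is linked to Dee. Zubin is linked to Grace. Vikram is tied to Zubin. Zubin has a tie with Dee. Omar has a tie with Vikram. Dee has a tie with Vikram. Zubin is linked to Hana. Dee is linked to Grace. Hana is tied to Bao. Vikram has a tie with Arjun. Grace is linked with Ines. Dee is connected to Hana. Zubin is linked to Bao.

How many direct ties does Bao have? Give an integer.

5

Bao is directly tied to Arjun, Dee, Hana, Omar, and Zubin. That is 5 neighbors, so the degree of Bao is 5.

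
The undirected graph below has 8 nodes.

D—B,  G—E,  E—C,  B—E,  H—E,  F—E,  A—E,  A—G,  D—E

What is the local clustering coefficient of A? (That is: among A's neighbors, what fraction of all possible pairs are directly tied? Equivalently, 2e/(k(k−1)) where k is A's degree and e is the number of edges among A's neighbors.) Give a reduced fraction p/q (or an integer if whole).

1

A's neighbors: E and G (k = 2).
Possible neighbor pairs: C(2,2) = 1. Edges among them: E–G → e = 1.
Clustering(A) = 1/1.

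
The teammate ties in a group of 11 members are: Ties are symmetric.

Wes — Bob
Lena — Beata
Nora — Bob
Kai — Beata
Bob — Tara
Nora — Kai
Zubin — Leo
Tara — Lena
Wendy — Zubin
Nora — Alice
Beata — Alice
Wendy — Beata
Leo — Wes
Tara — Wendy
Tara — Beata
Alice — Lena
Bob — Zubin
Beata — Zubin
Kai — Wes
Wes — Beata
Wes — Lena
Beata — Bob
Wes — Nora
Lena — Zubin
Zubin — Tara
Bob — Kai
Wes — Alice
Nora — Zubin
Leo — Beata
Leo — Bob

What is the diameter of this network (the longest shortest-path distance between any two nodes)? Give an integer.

Eccentricity of each node (its greatest distance to any other): Alice:2, Beata:2, Bob:2, Kai:2, Lena:2, Leo:2, Nora:2, Tara:2, Wendy:2, Wes:2, Zubin:2.
The maximum eccentricity is 2, realized for instance by the pair Leo–Lena via Leo – Zubin – Lena. So the diameter is 2.

2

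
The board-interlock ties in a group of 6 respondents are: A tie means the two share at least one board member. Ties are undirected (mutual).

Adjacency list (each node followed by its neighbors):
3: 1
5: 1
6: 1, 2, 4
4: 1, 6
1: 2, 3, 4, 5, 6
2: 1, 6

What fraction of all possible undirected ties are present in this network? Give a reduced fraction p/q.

There are 7 edges and 6 nodes, so the maximum possible is C(6,2) = 15.
Density = 7/15.

7/15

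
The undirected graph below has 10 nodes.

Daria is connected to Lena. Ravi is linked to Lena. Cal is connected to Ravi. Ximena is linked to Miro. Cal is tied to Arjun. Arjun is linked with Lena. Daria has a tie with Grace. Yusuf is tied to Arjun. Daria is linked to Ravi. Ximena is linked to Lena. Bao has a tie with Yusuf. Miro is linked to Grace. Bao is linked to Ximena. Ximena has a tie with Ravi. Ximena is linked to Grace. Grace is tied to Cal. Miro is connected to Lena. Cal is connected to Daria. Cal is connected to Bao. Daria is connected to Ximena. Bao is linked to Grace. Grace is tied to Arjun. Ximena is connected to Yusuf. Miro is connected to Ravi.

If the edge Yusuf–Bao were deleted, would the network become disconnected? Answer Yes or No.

Even without that edge, Yusuf still reaches Bao via Yusuf – Ximena – Bao, so the network stays connected. Not a bridge.

No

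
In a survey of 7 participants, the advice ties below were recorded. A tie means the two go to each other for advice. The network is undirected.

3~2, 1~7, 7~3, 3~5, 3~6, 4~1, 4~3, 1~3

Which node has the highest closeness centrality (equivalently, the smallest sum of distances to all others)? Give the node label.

Farness (sum of distances to all others) for each node — 1:9, 2:11, 3:6, 4:10, 5:11, 6:11, 7:10.
The smallest farness is 6, for 3, so 3 has the highest closeness.

3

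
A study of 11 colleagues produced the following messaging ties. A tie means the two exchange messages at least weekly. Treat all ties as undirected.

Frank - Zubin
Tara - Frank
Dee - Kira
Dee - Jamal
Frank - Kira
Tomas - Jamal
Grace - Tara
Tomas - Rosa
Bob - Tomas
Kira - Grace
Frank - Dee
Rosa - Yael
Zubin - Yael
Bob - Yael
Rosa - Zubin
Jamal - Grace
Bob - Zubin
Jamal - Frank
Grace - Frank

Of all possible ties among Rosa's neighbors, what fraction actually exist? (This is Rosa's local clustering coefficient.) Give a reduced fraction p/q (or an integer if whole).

1/3

Rosa's neighbors: Tomas, Yael, and Zubin (k = 3).
Possible neighbor pairs: C(3,2) = 3. Edges among them: Yael–Zubin → e = 1.
Clustering(Rosa) = 1/3.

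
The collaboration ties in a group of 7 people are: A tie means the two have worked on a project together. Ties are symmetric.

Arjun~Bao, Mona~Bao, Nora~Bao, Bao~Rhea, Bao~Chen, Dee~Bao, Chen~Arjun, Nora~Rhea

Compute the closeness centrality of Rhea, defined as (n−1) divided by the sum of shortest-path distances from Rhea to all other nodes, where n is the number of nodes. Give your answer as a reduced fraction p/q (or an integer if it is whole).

3/5

Distances from Rhea: Arjun:2, Bao:1, Chen:2, Dee:2, Mona:2, Nora:1. Sum = 10.
n = 7, so closeness = 6/10 = 3/5.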